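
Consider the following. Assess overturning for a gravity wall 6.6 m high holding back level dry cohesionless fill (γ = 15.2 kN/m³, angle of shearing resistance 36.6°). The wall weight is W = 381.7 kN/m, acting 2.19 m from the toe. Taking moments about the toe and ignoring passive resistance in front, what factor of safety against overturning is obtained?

K_a = tan²(45° − 36.6°/2) = 0.2530.
P_a = ½K_aγH² = 0.5×0.2530×15.2×6.6² = 83.74 kN/m, acting at H/3 = 2.200 m above the base.
Overturning moment M_o = P_a × H/3 = 83.74 × 2.200 = 184.2.
Resisting moment M_r = W × 2.19 = 381.7 × 2.19 = 835.9.
FS_overturning = M_r/M_o = 835.9/184.2 = 4.537.

4.54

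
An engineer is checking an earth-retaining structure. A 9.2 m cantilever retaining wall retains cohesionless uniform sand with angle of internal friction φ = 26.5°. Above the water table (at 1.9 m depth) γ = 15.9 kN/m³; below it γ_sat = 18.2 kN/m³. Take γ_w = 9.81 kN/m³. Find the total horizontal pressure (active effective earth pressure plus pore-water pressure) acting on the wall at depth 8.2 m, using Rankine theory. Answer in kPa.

93.6 kPa

K_a = (1 − sin φ)/(1 + sin φ) = 0.3829.
γ' = 18.2 − 9.81 = 8.390 kN/m³.
Effective vertical stress at 8.2 m: σ'_v = 15.9×1.9 + 8.390×6.30 = 83.07 kPa.
σ'_h = K_a σ'_v = 0.3829 × 83.07 = 31.81 kPa; u = γ_w × 6.30 = 61.80 kPa.
Total σ_h = 31.81 + 61.80 = 93.61 kPa.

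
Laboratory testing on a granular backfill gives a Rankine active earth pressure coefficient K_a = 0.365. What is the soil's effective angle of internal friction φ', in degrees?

27.7°

K_a = tan²(45° − φ/2) ⇒ 45° − φ/2 = arctan(√0.365) = 31.14°.
φ = 2(45° − 31.14°) = 27.72°.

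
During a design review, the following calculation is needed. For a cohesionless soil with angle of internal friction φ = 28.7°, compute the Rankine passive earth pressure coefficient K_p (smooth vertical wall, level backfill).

2.85

K_p = (1 + sin φ)/(1 − sin φ) = tan²(45° + 28.7°/2) = 2.848.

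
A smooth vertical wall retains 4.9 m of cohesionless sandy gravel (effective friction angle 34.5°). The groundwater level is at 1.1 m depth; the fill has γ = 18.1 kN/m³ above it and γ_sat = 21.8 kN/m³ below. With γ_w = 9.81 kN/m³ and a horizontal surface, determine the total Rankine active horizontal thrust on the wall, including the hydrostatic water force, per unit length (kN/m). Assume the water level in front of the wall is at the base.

K_a = tan²(45° − φ/2) = 0.2768.
γ' = 21.8 − 9.81 = 11.99 kN/m³. Depth below WT = 3.8 m.
σ'_h at WT = K_a γ d_w = 5.511 kPa; at base = 5.511 + K_a γ' × 3.8 = 18.12 kPa.
P₁ (0–1.1 m) = ½×5.511×1.1 = 3.031. P₂ (1.1–4.9 m) = ½(5.511+18.12)×3.8 = 44.91.
P_w = ½ γ_w h₂² = 0.5×9.81×3.8² = 70.83. Total = 3.031+44.91+70.83 = 118.8 kN/m.

119 kN/m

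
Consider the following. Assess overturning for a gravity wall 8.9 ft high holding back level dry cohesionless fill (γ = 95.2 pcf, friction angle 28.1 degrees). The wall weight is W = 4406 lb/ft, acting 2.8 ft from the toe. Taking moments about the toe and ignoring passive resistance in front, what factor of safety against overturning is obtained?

K_a = tan²(45° − 28.1°/2) = 0.3596.
P_a = ½K_aγH² = 0.5×0.3596×95.2×8.9² = 1356 lb/ft, acting at H/3 = 2.967 ft above the base.
Overturning moment M_o = P_a × H/3 = 1356 × 2.967 = 4022.
Resisting moment M_r = W × 2.8 = 4406 × 2.8 = 12340.
FS_overturning = M_r/M_o = 12340/4022 = 3.067.

3.07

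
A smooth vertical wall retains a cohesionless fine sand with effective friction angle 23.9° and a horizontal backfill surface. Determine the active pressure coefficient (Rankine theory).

K_a = (1 − sin φ)/(1 + sin φ) = (1 − sin 23.9°)/(1 + sin 23.9°) = 0.4233.

0.423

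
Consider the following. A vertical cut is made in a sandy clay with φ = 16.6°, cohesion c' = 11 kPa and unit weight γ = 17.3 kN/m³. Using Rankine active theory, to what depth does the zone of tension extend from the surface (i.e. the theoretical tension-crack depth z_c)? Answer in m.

1.71 m

K_a = tan²(45° − 16.6°/2) = 0.5556; √K_a = 0.7454.
The active pressure is zero where K_a γ z = 2c√K_a, so z_c = 2c/(γ√K_a) = 2×11/(17.3×0.7454) = 1.706 m.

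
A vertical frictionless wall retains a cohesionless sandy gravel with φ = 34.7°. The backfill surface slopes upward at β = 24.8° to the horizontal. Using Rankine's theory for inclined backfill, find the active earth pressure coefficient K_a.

K_a = cos β · (cos β − √(cos²β − cos²φ)) / (cos β + √(cos²β − cos²φ)).
cos β = 0.9078, cos φ = 0.8221, √(cos²β − cos²φ) = 0.3849.
K_a = 0.9078 × (0.9078 − 0.3849)/(0.9078 + 0.3849) = 0.3672.

0.367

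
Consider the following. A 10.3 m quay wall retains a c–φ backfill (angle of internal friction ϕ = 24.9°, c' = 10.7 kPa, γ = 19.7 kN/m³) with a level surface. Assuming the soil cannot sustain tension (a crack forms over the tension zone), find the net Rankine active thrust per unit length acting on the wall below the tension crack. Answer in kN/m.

297 kN/m

K_a = 0.4074; √K_a = 0.6383.
Tension-crack depth z_c = 2c/(γ√K_a) = 2×10.7/(19.7×0.6383) = 1.702 m.
σ_a at base = K_a γ H − 2c√K_a = 0.4074×19.7×10.3 − 2×10.7×0.6383 = 69.01 kPa.
P_a = ½ × 69.01 × (H − z_c) = 0.5×69.01×8.598 = 296.7 kN/m.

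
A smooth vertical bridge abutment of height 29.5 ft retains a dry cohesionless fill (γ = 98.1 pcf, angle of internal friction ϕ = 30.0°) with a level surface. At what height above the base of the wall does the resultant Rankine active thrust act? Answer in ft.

K_a = 0.3333.
The pressure distribution is triangular, so the resultant acts at H/3 above the base = 29.5/3 = 9.833 ft.

9.83 ft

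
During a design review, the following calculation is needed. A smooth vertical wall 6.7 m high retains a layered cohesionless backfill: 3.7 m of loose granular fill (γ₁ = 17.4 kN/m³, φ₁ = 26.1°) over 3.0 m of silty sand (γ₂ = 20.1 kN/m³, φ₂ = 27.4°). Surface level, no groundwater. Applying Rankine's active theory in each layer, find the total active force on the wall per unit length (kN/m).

K_a1 = tan²(45°−26.1°/2) = 0.3889; K_a2 = tan²(45°−27.4°/2) = 0.3697.
Layer 1: σ at base = K_a1 γ₁ h₁ = 25.04 kPa; P₁ = ½×25.04×3.7 = 46.32.
Layer 2: σ_v at top = γ₁h₁ = 64.38; σ_h top = K_a2×64.38 = 23.80; σ_h base = K_a2×(64.38+20.1×3.0) = 46.09.
P₂ = ½(23.80+46.09)×3.0 = 104.8. Total P_a = 46.32+104.8 = 151.2 kN/m.

151 kN/m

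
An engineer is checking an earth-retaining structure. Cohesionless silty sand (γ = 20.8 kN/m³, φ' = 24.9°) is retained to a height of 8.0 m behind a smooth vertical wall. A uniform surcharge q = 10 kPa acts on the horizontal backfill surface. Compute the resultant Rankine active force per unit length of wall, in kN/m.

304 kN/m

K_a = tan²(45° − φ/2) = 0.4074.
Soil triangle: ½ K_a γ H² = 0.5×0.4074×20.8×8.0² = 271.2 kN/m.
Surcharge rectangle: K_a q H = 0.4074×10×8.0 = 32.59 kN/m.
Total = 271.2 + 32.59 = 303.8 kN/m.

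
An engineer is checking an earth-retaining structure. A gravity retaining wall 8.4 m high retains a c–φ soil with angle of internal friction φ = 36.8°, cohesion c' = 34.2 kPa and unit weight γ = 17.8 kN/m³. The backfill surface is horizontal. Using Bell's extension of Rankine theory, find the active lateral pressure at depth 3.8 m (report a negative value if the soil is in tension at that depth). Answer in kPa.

-17.3 kPa

K_a = (1 − sin φ)/(1 + sin φ) = 0.2508.
σ_a = K_a γ z − 2c√K_a = 0.2508×17.8×3.8 − 2×34.2×0.5008 = -17.29 kPa.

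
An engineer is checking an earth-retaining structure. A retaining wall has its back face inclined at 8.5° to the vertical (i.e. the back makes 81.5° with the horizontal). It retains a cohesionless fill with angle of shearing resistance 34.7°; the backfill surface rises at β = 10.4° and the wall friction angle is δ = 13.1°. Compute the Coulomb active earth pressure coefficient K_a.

0.358

K_a = sin²(α+φ) / [sin²α · sin(α−δ) · (1 + √{sin(φ+δ)sin(φ−β) / (sin(α−δ)sin(α+β))})²].
With α = 81.5°, φ = 34.7°, δ = 13.1°, β = 10.4°: K_a = 0.3579.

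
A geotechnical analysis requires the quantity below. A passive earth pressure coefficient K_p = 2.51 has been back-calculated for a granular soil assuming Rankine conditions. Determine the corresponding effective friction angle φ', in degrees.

25.5°

K_p = (1+sin φ)/(1−sin φ) ⇒ sin φ = (K_p − 1)/(K_p + 1) = 0.4302.
φ = arcsin(0.4302) = 25.48°.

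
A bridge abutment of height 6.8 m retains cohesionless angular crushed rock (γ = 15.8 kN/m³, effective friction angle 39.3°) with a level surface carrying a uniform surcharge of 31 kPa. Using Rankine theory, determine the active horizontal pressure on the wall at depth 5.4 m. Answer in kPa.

K_a = (1 − sin φ)/(1 + sin φ) = 0.2245.
σ_v = γz + q = 15.8 × 5.4 + 31 = 116.3 kPa.
σ_h = K_a σ_v = 0.2245 × 116.3 = 26.11 kPa.

26.1 kPa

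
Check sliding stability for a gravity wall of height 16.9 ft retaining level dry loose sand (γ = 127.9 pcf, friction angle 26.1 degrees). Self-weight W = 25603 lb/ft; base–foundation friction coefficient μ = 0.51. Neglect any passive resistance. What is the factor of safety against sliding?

K_a = tan²(45° − 26.1°/2) = 0.3889.
P_a = ½K_aγH² = 0.5×0.3889×127.9×16.9² = 7104 lb/ft, acting at H/3 = 5.633 ft above the base.
FS_sliding = μW / P_a = 0.51×25603 / 7104 = 1.838.

1.84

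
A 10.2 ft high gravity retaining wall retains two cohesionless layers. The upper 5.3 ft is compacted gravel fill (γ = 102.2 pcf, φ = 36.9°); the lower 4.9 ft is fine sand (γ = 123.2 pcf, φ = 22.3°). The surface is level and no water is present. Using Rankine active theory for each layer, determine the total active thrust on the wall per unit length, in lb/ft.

2220 lb/ft

K_a1 = tan²(45°−36.9°/2) = 0.2497; K_a2 = tan²(45°−22.3°/2) = 0.4498.
Layer 1: σ at base = K_a1 γ₁ h₁ = 135.2 psf; P₁ = ½×135.2×5.3 = 358.4.
Layer 2: σ_v at top = γ₁h₁ = 541.7; σ_h top = K_a2×541.7 = 243.7; σ_h base = K_a2×(541.7+123.2×4.9) = 515.2.
P₂ = ½(243.7+515.2)×4.9 = 1859. Total P_a = 358.4+1859 = 2218 lb/ft.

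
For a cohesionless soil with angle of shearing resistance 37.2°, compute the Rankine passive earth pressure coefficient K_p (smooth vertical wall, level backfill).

4.06

K_p = (1 + sin φ)/(1 − sin φ) = tan²(45° + 37.2°/2) = 4.058.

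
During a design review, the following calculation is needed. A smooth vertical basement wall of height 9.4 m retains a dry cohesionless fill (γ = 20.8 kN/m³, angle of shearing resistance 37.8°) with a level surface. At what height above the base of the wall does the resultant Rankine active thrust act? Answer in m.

3.13 m

K_a = 0.2400.
The pressure distribution is triangular, so the resultant acts at H/3 above the base = 9.4/3 = 3.133 m.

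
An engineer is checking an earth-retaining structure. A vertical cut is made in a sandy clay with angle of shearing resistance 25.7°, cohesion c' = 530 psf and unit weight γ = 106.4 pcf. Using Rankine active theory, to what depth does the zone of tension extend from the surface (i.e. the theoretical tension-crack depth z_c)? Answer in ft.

K_a = tan²(45° − 25.7°/2) = 0.3950; √K_a = 0.6285.
The active pressure is zero where K_a γ z = 2c√K_a, so z_c = 2c/(γ√K_a) = 2×530/(106.4×0.6285) = 15.85 ft.

15.9 ft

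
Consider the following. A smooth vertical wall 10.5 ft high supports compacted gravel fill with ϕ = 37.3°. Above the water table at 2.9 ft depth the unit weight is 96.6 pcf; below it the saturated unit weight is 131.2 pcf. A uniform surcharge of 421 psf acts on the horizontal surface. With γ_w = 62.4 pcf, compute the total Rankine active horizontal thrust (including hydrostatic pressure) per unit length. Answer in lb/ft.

K_a = tan²(45° − φ/2) = 0.2453.
γ' = 131.2 − 62.4 = 68.80 pcf. h₂ = H − d_w = 7.6 ft.
σ'_h: at surface K_a·q = 103.3; at WT K_a(q+γd_w) = 172.0; at base K_a(q+γd_w+γ'h₂) = 300.3 psf.
P₁ = ½(103.3+172.0)×2.9 = 399.2; P₂ = ½(172.0+300.3)×7.6 = 1795; P_w = ½γ_w h₂² = 1802.
Total = 399.2+1795+1802 = 3996 lb/ft.

4000 lb/ft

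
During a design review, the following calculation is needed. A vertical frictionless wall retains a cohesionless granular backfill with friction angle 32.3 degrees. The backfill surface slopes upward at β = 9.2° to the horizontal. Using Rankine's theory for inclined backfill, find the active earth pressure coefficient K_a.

K_a = cos β · (cos β − √(cos²β − cos²φ)) / (cos β + √(cos²β − cos²φ)).
cos β = 0.9871, cos φ = 0.8453, √(cos²β − cos²φ) = 0.5099.
K_a = 0.9871 × (0.9871 − 0.5099)/(0.9871 + 0.5099) = 0.3147.

0.315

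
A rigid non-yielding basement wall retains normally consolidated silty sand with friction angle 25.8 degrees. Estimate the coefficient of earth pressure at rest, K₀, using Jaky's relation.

K₀ = 1 − sin φ' = 1 − sin 25.8° = 0.5648.

0.565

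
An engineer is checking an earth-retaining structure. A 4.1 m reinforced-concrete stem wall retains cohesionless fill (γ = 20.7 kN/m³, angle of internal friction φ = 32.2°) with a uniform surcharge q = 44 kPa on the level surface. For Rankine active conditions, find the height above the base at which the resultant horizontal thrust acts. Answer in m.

K_a = 0.3047.
Triangular part P₁ = ½K_aγH² = 53.02 at H/3 = 1.367 m; rectangular part P₂ = K_a q H = 54.97 at H/2 = 2.050 m.
ȳ = (P₁·1.367 + P₂·2.050)/(P₁+P₂) = 1.715 m.

1.71 m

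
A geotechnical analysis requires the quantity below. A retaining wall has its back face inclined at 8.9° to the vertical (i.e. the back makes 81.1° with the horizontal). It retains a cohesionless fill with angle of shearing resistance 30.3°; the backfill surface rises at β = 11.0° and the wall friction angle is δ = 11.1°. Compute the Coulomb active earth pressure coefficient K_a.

K_a = sin²(α+φ) / [sin²α · sin(α−δ) · (1 + √{sin(φ+δ)sin(φ−β) / (sin(α−δ)sin(α+β))})²].
With α = 81.1°, φ = 30.3°, δ = 11.1°, β = 11.0°: K_a = 0.4301.

0.430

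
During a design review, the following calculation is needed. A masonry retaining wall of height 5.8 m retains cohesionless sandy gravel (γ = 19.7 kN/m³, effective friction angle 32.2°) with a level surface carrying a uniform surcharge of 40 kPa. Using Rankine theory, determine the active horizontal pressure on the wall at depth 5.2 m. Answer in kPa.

K_a = (1 − sin φ)/(1 + sin φ) = 0.3047.
σ_v = γz + q = 19.7 × 5.2 + 40 = 142.4 kPa.
σ_h = K_a σ_v = 0.3047 × 142.4 = 43.41 kPa.

43.4 kPa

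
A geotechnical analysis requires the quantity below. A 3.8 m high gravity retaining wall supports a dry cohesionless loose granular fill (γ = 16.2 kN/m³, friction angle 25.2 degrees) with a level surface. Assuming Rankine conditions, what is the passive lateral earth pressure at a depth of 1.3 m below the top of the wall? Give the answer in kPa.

52.3 kPa

K_p = (1 + sin φ)/(1 − sin φ) = 2.483.
σ_h = K_p γ z = 2.483 × 16.2 × 1.3 = 52.29 kPa.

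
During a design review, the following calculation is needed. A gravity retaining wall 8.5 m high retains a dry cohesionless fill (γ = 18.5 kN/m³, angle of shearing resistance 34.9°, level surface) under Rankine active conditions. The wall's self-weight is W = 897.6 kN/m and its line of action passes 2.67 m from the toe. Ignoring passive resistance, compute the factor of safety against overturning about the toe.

4.65

K_a = tan²(45° − 34.9°/2) = 0.2721.
P_a = ½K_aγH² = 0.5×0.2721×18.5×8.5² = 181.9 kN/m, acting at H/3 = 2.833 m above the base.
Overturning moment M_o = P_a × H/3 = 181.9 × 2.833 = 515.3.
Resisting moment M_r = W × 2.67 = 897.6 × 2.67 = 2397.
FS_overturning = M_r/M_o = 2397/515.3 = 4.651.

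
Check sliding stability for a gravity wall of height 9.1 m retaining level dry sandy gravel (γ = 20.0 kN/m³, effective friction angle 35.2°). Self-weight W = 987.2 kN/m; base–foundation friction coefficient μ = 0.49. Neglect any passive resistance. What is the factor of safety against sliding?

K_a = tan²(45° − 35.2°/2) = 0.2687.
P_a = ½K_aγH² = 0.5×0.2687×20.0×9.1² = 222.5 kN/m, acting at H/3 = 3.033 m above the base.
FS_sliding = μW / P_a = 0.49×987.2 / 222.5 = 2.174.

2.17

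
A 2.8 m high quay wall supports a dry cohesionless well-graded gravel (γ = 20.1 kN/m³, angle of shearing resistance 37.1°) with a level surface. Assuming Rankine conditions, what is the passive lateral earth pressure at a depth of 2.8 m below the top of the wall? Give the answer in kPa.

227 kPa

K_p = (1 + sin φ)/(1 − sin φ) = 4.040.
σ_h = K_p γ z = 4.040 × 20.1 × 2.8 = 227.4 kPa.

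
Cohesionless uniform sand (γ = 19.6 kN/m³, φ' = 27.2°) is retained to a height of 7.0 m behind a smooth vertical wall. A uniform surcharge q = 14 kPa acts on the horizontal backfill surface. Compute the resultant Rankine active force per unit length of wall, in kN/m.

K_a = tan²(45° − φ/2) = 0.3726.
Soil triangle: ½ K_a γ H² = 0.5×0.3726×19.6×7.0² = 178.9 kN/m.
Surcharge rectangle: K_a q H = 0.3726×14×7.0 = 36.51 kN/m.
Total = 178.9 + 36.51 = 215.4 kN/m.

215 kN/m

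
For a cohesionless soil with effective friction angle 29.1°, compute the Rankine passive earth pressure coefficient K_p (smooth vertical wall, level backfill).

K_p = (1 + sin φ)/(1 − sin φ) = tan²(45° + 29.1°/2) = 2.894.

2.89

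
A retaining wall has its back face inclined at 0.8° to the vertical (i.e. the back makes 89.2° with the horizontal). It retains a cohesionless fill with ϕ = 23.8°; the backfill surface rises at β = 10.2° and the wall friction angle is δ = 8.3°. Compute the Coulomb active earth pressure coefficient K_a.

K_a = sin²(α+φ) / [sin²α · sin(α−δ) · (1 + √{sin(φ+δ)sin(φ−β) / (sin(α−δ)sin(α+β))})²].
With α = 89.2°, φ = 23.8°, δ = 8.3°, β = 10.2°: K_a = 0.4653.

0.465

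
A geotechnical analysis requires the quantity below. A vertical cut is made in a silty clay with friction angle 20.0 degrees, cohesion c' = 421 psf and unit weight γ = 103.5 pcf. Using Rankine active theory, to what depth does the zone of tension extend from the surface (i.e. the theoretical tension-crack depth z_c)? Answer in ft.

11.6 ft

K_a = tan²(45° − 20.0°/2) = 0.4903; √K_a = 0.7002.
The active pressure is zero where K_a γ z = 2c√K_a, so z_c = 2c/(γ√K_a) = 2×421/(103.5×0.7002) = 11.62 ft.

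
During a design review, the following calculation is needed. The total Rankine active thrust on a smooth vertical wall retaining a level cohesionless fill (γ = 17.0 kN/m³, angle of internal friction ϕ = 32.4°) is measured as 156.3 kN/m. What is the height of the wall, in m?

7.80 m

K_a = 0.3022. P_a = ½ K_a γ H² ⇒ H = √(2P_a/(K_a γ)).
H = √(2×156.3/(0.3022×17.0)) = 7.800 m.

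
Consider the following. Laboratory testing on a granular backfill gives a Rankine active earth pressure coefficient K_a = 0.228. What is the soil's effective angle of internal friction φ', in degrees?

K_a = tan²(45° − φ/2) ⇒ 45° − φ/2 = arctan(√0.228) = 25.52°.
φ = 2(45° − 25.52°) = 38.95°.

39.0°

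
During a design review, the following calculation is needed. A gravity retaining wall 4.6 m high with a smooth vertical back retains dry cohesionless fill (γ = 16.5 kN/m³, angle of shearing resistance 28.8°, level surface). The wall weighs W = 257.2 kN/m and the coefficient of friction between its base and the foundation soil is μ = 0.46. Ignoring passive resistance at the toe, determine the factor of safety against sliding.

1.94

K_a = tan²(45° − 28.8°/2) = 0.3498.
P_a = ½K_aγH² = 0.5×0.3498×16.5×4.6² = 61.06 kN/m, acting at H/3 = 1.533 m above the base.
FS_sliding = μW / P_a = 0.46×257.2 / 61.06 = 1.938.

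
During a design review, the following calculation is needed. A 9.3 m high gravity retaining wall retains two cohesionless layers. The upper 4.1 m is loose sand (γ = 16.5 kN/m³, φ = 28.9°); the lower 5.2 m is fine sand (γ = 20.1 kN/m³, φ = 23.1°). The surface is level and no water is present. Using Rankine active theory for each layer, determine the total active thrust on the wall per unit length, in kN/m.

320 kN/m

K_a1 = tan²(45°−28.9°/2) = 0.3484; K_a2 = tan²(45°−23.1°/2) = 0.4364.
Layer 1: σ at base = K_a1 γ₁ h₁ = 23.57 kPa; P₁ = ½×23.57×4.1 = 48.31.
Layer 2: σ_v at top = γ₁h₁ = 67.65; σ_h top = K_a2×67.65 = 29.52; σ_h base = K_a2×(67.65+20.1×5.2) = 75.14.
P₂ = ½(29.52+75.14)×5.2 = 272.1. Total P_a = 48.31+272.1 = 320.4 kN/m.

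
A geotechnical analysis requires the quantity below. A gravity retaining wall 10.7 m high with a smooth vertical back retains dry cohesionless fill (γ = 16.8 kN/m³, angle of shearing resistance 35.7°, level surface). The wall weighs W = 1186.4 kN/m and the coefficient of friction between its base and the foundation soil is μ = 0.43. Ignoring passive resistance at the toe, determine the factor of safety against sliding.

K_a = tan²(45° − 35.7°/2) = 0.2630.
P_a = ½K_aγH² = 0.5×0.2630×16.8×10.7² = 252.9 kN/m, acting at H/3 = 3.567 m above the base.
FS_sliding = μW / P_a = 0.43×1186.4 / 252.9 = 2.017.

2.02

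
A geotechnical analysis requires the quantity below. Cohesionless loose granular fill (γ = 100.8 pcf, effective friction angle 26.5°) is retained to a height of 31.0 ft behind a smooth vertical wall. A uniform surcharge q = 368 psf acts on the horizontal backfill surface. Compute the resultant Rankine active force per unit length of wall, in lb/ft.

K_a = tan²(45° − φ/2) = 0.3829.
Soil triangle: ½ K_a γ H² = 0.5×0.3829×100.8×31.0² = 18550 lb/ft.
Surcharge rectangle: K_a q H = 0.3829×368×31.0 = 4369 lb/ft.
Total = 18550 + 4369 = 22920 lb/ft.

22900 lb/ft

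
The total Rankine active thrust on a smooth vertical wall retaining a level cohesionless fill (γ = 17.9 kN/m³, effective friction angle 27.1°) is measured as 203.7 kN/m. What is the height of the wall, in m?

7.80 m

K_a = 0.3741. P_a = ½ K_a γ H² ⇒ H = √(2P_a/(K_a γ)).
H = √(2×203.7/(0.3741×17.9)) = 7.800 m.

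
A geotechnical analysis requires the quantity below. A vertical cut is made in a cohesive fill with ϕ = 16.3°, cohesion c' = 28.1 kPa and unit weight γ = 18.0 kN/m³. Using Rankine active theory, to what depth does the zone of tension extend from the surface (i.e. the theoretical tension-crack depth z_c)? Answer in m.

K_a = tan²(45° − 16.3°/2) = 0.5617; √K_a = 0.7495.
The active pressure is zero where K_a γ z = 2c√K_a, so z_c = 2c/(γ√K_a) = 2×28.1/(18.0×0.7495) = 4.166 m.

4.17 m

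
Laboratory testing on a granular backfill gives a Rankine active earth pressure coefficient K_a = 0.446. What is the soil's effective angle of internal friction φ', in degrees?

22.5°

K_a = tan²(45° − φ/2) ⇒ 45° − φ/2 = arctan(√0.446) = 33.74°.
φ = 2(45° − 33.74°) = 22.53°.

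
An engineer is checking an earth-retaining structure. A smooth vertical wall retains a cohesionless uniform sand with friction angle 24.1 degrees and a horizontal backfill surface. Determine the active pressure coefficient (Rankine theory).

0.420

K_a = tan²(45° − φ/2) = tan²(32.95°) = 0.4201.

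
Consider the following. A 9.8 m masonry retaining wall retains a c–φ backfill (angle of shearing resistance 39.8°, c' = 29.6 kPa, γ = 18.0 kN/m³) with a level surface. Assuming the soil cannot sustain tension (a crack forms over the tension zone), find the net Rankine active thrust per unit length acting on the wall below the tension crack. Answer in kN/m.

15.3 kN/m

K_a = 0.2194; √K_a = 0.4684.
Tension-crack depth z_c = 2c/(γ√K_a) = 2×29.6/(18.0×0.4684) = 7.021 m.
σ_a at base = K_a γ H − 2c√K_a = 0.2194×18.0×9.8 − 2×29.6×0.4684 = 10.98 kPa.
P_a = ½ × 10.98 × (H − z_c) = 0.5×10.98×2.779 = 15.25 kN/m.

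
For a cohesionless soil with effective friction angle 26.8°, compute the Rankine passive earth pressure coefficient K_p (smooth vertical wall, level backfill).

K_p = (1 + sin φ)/(1 − sin φ) = tan²(45° + 26.8°/2) = 2.642.

2.64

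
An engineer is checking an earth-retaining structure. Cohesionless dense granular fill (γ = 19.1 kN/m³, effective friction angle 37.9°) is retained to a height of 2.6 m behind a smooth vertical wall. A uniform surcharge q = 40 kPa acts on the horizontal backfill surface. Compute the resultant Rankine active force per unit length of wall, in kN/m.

40.3 kN/m

K_a = tan²(45° − φ/2) = 0.2389.
Soil triangle: ½ K_a γ H² = 0.5×0.2389×19.1×2.6² = 15.43 kN/m.
Surcharge rectangle: K_a q H = 0.2389×40×2.6 = 24.85 kN/m.
Total = 15.43 + 24.85 = 40.27 kN/m.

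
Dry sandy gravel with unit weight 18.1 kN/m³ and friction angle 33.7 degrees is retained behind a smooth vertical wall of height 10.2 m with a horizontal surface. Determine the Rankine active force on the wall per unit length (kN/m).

K_a = tan²(45° − φ/2) = 0.2863.
P_a = ½ K_a γ H² = 0.5 × 0.2863 × 18.1 × 10.2² = 269.6 kN/m.

270 kN/m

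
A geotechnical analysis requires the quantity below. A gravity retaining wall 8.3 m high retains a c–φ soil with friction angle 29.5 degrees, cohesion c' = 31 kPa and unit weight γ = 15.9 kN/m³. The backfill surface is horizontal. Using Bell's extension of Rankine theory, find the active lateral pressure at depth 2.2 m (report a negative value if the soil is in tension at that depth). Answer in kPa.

K_a = (1 − sin φ)/(1 + sin φ) = 0.3401.
σ_a = K_a γ z − 2c√K_a = 0.3401×15.9×2.2 − 2×31×0.5832 = -24.26 kPa.

-24.3 kPa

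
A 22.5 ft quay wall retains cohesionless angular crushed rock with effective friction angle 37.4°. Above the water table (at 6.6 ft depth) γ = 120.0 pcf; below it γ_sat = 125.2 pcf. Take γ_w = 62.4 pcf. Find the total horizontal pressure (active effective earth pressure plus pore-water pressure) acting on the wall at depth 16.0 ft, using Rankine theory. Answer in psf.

K_a = (1 − sin φ)/(1 + sin φ) = 0.2443.
γ' = 125.2 − 62.4 = 62.80 pcf.
Effective vertical stress at 16.0 ft: σ'_v = 120.0×6.6 + 62.80×9.40 = 1382 psf.
σ'_h = K_a σ'_v = 0.2443 × 1382 = 337.7 psf; u = γ_w × 9.40 = 586.6 psf.
Total σ_h = 337.7 + 586.6 = 924.2 psf.

924 psf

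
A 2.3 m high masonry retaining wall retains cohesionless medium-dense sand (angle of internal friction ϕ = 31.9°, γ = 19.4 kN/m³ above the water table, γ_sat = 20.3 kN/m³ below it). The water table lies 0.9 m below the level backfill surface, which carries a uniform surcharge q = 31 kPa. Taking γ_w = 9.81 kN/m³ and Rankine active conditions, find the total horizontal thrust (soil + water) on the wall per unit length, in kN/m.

44.7 kN/m

K_a = tan²(45° − φ/2) = 0.3085.
γ' = 20.3 − 9.81 = 10.49 kN/m³. h₂ = H − d_w = 1.4 m.
σ'_h: at surface K_a·q = 9.564; at WT K_a(q+γd_w) = 14.95; at base K_a(q+γd_w+γ'h₂) = 19.48 kPa.
P₁ = ½(9.564+14.95)×0.9 = 11.03; P₂ = ½(14.95+19.48)×1.4 = 24.10; P_w = ½γ_w h₂² = 9.614.
Total = 11.03+24.10+9.614 = 44.75 kN/m.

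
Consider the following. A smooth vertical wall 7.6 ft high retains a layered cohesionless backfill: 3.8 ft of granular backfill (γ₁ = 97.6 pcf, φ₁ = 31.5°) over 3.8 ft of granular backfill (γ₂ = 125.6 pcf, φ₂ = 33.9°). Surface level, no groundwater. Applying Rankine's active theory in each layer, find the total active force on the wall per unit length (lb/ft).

K_a1 = tan²(45°−31.5°/2) = 0.3136; K_a2 = tan²(45°−33.9°/2) = 0.2839.
Layer 1: σ at base = K_a1 γ₁ h₁ = 116.3 psf; P₁ = ½×116.3×3.8 = 221.0.
Layer 2: σ_v at top = γ₁h₁ = 370.9; σ_h top = K_a2×370.9 = 105.3; σ_h base = K_a2×(370.9+125.6×3.8) = 240.8.
P₂ = ½(105.3+240.8)×3.8 = 657.6. Total P_a = 221.0+657.6 = 878.6 lb/ft.

879 lb/ft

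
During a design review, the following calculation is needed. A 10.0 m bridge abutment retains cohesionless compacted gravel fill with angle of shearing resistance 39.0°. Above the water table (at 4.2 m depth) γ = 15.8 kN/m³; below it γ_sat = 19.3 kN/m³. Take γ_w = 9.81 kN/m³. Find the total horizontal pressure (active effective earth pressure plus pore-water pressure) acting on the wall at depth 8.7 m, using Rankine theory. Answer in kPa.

69.0 kPa

K_a = (1 − sin φ)/(1 + sin φ) = 0.2275.
γ' = 19.3 − 9.81 = 9.490 kN/m³.
Effective vertical stress at 8.7 m: σ'_v = 15.8×4.2 + 9.490×4.50 = 109.1 kPa.
σ'_h = K_a σ'_v = 0.2275 × 109.1 = 24.81 kPa; u = γ_w × 4.50 = 44.14 kPa.
Total σ_h = 24.81 + 44.14 = 68.96 kPa.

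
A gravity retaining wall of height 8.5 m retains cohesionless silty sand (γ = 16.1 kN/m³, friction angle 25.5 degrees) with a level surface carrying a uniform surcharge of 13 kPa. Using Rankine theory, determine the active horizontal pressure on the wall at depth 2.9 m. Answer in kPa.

K_a = (1 − sin φ)/(1 + sin φ) = 0.3981.
σ_v = γz + q = 16.1 × 2.9 + 13 = 59.69 kPa.
σ_h = K_a σ_v = 0.3981 × 59.69 = 23.76 kPa.

23.8 kPa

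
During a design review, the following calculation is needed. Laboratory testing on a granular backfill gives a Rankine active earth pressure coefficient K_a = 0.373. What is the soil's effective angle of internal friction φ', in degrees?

K_a = tan²(45° − φ/2) ⇒ 45° − φ/2 = arctan(√0.373) = 31.41°.
φ = 2(45° − 31.41°) = 27.17°.

27.2°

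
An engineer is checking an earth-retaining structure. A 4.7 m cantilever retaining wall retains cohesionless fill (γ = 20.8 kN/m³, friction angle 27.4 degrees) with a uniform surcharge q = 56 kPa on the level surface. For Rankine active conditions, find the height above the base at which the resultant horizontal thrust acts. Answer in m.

K_a = 0.3697.
Triangular part P₁ = ½K_aγH² = 84.93 at H/3 = 1.567 m; rectangular part P₂ = K_a q H = 97.30 at H/2 = 2.350 m.
ȳ = (P₁·1.567 + P₂·2.350)/(P₁+P₂) = 1.985 m.

1.98 m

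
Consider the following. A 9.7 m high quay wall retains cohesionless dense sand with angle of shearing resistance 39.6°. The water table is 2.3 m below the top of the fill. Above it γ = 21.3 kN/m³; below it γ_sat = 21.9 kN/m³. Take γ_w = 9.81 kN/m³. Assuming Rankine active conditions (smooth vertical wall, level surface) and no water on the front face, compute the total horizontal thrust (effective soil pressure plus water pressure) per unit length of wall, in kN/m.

K_a = tan²(45° − φ/2) = 0.2214.
γ' = 21.9 − 9.81 = 12.09 kN/m³. Depth below WT = 7.4 m.
σ'_h at WT = K_a γ d_w = 10.85 kPa; at base = 10.85 + K_a γ' × 7.4 = 30.66 kPa.
P₁ (0–2.3 m) = ½×10.85×2.3 = 12.48. P₂ (2.3–9.7 m) = ½(10.85+30.66)×7.4 = 153.6.
P_w = ½ γ_w h₂² = 0.5×9.81×7.4² = 268.6. Total = 12.48+153.6+268.6 = 434.6 kN/m.

435 kN/m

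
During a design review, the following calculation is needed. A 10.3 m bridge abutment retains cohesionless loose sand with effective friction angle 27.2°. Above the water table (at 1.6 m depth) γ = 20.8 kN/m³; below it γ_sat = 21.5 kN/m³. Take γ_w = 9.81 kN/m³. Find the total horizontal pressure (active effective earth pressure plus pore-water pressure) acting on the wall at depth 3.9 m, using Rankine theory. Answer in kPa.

45.0 kPa

K_a = (1 − sin φ)/(1 + sin φ) = 0.3726.
γ' = 21.5 − 9.81 = 11.69 kN/m³.
Effective vertical stress at 3.9 m: σ'_v = 20.8×1.6 + 11.69×2.30 = 60.17 kPa.
σ'_h = K_a σ'_v = 0.3726 × 60.17 = 22.42 kPa; u = γ_w × 2.30 = 22.56 kPa.
Total σ_h = 22.42 + 22.56 = 44.98 kPa.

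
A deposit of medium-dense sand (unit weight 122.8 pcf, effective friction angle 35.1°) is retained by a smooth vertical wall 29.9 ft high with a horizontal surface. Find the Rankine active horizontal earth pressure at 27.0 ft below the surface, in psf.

K_a = (1 − sin φ)/(1 + sin φ) = 0.2698.
σ_h = K_a γ z = 0.2698 × 122.8 × 27.0 = 894.7 psf.

895 psf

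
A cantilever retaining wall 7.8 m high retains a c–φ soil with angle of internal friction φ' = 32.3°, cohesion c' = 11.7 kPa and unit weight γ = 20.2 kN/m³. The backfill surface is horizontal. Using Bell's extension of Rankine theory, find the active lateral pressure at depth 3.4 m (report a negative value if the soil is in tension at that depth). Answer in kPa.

K_a = (1 − sin φ)/(1 + sin φ) = 0.3035.
σ_a = K_a γ z − 2c√K_a = 0.3035×20.2×3.4 − 2×11.7×0.5509 = 7.952 kPa.

7.95 kPa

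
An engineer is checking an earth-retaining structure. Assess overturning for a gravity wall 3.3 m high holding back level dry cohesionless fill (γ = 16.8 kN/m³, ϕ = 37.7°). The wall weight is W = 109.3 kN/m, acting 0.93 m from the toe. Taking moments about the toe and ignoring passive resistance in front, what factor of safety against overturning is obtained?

K_a = tan²(45° − 37.7°/2) = 0.2411.
P_a = ½K_aγH² = 0.5×0.2411×16.8×3.3² = 22.05 kN/m, acting at H/3 = 1.100 m above the base.
Overturning moment M_o = P_a × H/3 = 22.05 × 1.100 = 24.26.
Resisting moment M_r = W × 0.93 = 109.3 × 0.93 = 101.6.
FS_overturning = M_r/M_o = 101.6/24.26 = 4.191.

4.19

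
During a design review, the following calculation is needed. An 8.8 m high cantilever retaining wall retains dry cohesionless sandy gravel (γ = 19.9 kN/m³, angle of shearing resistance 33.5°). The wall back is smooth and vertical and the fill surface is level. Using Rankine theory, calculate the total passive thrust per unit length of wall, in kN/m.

2670 kN/m

K_p = tan²(45° + φ/2) = 3.464.
P_p = ½ K_p γ H² = 0.5 × 3.464 × 19.9 × 8.8² = 2669 kN/m.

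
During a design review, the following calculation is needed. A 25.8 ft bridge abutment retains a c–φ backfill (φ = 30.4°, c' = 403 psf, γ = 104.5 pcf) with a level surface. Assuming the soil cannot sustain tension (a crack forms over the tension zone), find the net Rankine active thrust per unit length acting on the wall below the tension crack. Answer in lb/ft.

K_a = 0.3280; √K_a = 0.5727.
Tension-crack depth z_c = 2c/(γ√K_a) = 2×403/(104.5×0.5727) = 13.47 ft.
σ_a at base = K_a γ H − 2c√K_a = 0.3280×104.5×25.8 − 2×403×0.5727 = 422.7 psf.
P_a = ½ × 422.7 × (H − z_c) = 0.5×422.7×12.33 = 2606 lb/ft.

2610 lb/ft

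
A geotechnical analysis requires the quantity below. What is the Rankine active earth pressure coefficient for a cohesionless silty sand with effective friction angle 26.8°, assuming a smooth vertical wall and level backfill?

K_a = (1 − sin φ)/(1 + sin φ) = (1 − sin 26.8°)/(1 + sin 26.8°) = 0.3785.

0.378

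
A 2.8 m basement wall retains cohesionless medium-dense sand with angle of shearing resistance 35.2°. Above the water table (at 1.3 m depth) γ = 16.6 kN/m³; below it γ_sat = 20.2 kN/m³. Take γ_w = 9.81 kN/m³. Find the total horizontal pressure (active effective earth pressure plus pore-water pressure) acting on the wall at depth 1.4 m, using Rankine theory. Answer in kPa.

7.06 kPa

K_a = (1 − sin φ)/(1 + sin φ) = 0.2687.
γ' = 20.2 − 9.81 = 10.39 kN/m³.
Effective vertical stress at 1.4 m: σ'_v = 16.6×1.3 + 10.39×0.1000 = 22.62 kPa.
σ'_h = K_a σ'_v = 0.2687 × 22.62 = 6.077 kPa; u = γ_w × 0.1000 = 0.9810 kPa.
Total σ_h = 6.077 + 0.9810 = 7.058 kPa.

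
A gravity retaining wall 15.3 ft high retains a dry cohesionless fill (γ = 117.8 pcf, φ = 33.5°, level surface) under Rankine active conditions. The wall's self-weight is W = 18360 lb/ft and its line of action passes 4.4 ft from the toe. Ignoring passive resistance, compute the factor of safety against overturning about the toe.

3.98

K_a = tan²(45° − 33.5°/2) = 0.2887.
P_a = ½K_aγH² = 0.5×0.2887×117.8×15.3² = 3981 lb/ft, acting at H/3 = 5.100 ft above the base.
Overturning moment M_o = P_a × H/3 = 3981 × 5.100 = 20300.
Resisting moment M_r = W × 4.4 = 18360 × 4.4 = 80780.
FS_overturning = M_r/M_o = 80780/20300 = 3.979.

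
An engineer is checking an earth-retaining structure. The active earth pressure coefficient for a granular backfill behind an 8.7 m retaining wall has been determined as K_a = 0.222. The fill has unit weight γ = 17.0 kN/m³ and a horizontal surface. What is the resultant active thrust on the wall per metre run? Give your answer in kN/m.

143 kN/m

P = ½ K_a γ H² = 0.5 × 0.222 × 17.0 × 8.7² = 142.8 kN/m.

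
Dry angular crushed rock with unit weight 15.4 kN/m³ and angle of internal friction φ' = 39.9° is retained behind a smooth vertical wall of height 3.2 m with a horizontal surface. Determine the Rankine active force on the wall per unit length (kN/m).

17.2 kN/m

K_a = tan²(45° − φ/2) = 0.2184.
P_a = ½ K_a γ H² = 0.5 × 0.2184 × 15.4 × 3.2² = 17.22 kN/m.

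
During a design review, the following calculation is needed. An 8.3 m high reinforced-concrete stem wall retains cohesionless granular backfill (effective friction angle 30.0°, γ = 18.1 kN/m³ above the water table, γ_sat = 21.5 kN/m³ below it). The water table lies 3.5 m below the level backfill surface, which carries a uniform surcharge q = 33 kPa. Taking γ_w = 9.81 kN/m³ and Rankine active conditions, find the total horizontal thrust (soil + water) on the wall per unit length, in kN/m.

388 kN/m

K_a = tan²(45° − φ/2) = 0.3333.
γ' = 21.5 − 9.81 = 11.69 kN/m³. h₂ = H − d_w = 4.8 m.
σ'_h: at surface K_a·q = 11.00; at WT K_a(q+γd_w) = 32.12; at base K_a(q+γd_w+γ'h₂) = 50.82 kPa.
P₁ = ½(11.00+32.12)×3.5 = 75.45; P₂ = ½(32.12+50.82)×4.8 = 199.0; P_w = ½γ_w h₂² = 113.0.
Total = 75.45+199.0+113.0 = 387.5 kN/m.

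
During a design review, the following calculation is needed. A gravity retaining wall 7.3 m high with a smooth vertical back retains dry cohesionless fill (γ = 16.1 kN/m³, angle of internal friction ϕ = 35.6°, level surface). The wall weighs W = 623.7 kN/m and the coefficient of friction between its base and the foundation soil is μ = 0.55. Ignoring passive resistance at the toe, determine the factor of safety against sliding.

K_a = tan²(45° − 35.6°/2) = 0.2641.
P_a = ½K_aγH² = 0.5×0.2641×16.1×7.3² = 113.3 kN/m, acting at H/3 = 2.433 m above the base.
FS_sliding = μW / P_a = 0.55×623.7 / 113.3 = 3.028.

3.03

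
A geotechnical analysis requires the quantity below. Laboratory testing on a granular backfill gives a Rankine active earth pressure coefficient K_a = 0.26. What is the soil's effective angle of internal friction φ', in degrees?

36.0°

K_a = tan²(45° − φ/2) ⇒ 45° − φ/2 = arctan(√0.26) = 27.02°.
φ = 2(45° − 27.02°) = 35.97°.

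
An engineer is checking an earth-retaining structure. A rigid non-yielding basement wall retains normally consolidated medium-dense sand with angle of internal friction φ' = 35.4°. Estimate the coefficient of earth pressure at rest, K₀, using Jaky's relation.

0.421

K₀ = 1 − sin φ' = 1 − sin 35.4° = 0.4207.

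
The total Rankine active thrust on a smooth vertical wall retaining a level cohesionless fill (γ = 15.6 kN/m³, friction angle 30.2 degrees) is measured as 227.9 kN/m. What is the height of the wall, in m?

9.40 m

K_a = 0.3307. P_a = ½ K_a γ H² ⇒ H = √(2P_a/(K_a γ)).
H = √(2×227.9/(0.3307×15.6)) = 9.400 m.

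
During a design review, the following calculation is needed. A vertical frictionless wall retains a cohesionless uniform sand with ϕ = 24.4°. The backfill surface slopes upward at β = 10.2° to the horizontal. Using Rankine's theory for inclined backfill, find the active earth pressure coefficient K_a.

0.443

K_a = cos β · (cos β − √(cos²β − cos²φ)) / (cos β + √(cos²β − cos²φ)).
cos β = 0.9842, cos φ = 0.9107, √(cos²β − cos²φ) = 0.3732.
K_a = 0.9842 × (0.9842 − 0.3732)/(0.9842 + 0.3732) = 0.4430.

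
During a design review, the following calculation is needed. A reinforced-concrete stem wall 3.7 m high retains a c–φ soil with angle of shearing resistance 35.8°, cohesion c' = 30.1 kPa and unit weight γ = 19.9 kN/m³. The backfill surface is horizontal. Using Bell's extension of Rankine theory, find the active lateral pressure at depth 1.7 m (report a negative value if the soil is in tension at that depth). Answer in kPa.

K_a = (1 − sin φ)/(1 + sin φ) = 0.2619.
σ_a = K_a γ z − 2c√K_a = 0.2619×19.9×1.7 − 2×30.1×0.5117 = -21.95 kPa.

-21.9 kPa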